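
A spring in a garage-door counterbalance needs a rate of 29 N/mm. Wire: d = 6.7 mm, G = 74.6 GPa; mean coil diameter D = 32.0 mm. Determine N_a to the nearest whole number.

20

N_a = Gd⁴/(8D³k) = (74.6×10³ × 6.7⁴)/(8 × 32.0³ × 29)
    = 1.50327e+08 / 7.60218e+06 = 19.77 → 20 coils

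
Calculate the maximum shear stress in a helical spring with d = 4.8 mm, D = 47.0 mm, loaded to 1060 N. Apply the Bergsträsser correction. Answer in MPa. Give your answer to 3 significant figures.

1310 MPa

Spring index C = D/d = 47.0/4.8 = 9.7917
K_B = (4C+2)/(4C−3) = 41.167/36.167 = 1.1382
τ₀ = 8FD/(πd³) = 8·1060·47.0/(π·4.8³) = 398560/347.44 = 1147.1 MPa
τ_max = K·τ₀ = 1.1382 × 1147.1 = 1305.7 MPa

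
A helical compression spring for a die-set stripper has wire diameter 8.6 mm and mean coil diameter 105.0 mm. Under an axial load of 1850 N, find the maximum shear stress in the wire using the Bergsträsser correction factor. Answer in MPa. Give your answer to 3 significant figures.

Spring index C = D/d = 105.0/8.6 = 12.2093
K_B = (4C+2)/(4C−3) = 50.837/45.837 = 1.1091
τ₀ = 8FD/(πd³) = 8·1850·105.0/(π·8.6³) = 1.554e+06/1998.2 = 777.69 MPa
τ_max = K·τ₀ = 1.1091 × 777.69 = 862.52 MPa

863 MPa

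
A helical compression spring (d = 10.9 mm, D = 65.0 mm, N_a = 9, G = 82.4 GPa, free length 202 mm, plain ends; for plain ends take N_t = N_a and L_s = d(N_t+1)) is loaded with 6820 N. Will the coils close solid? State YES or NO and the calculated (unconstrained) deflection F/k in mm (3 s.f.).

k = Gd⁴/(8D³N_a) = (82.4×10³)(10.9⁴)/(8·65.0³·9) = 58.825 N/mm
N_t = 9; L_s = 10.9·10 = 109 mm; δ_solid = L₀ − L_s = 202 − 109 = 93 mm
δ = F/k = 6820/58.825 = 115.94 mm
δ ≥ δ_solid → spring goes solid

YES, δ = 116 mm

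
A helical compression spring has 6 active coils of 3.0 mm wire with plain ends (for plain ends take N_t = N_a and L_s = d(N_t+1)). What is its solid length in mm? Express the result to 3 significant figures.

plain ends: N_t = N_a = 6
L_s = d·(N_t+1) = 3.0 × 7 = 21 mm

21.0 mm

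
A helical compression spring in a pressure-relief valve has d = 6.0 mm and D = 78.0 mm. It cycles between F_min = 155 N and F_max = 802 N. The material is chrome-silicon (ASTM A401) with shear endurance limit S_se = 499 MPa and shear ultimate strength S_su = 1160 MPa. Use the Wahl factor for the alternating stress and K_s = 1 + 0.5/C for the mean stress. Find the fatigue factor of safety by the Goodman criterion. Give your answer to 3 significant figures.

0.947

C = D/d = 78.0/6.0 = 13.0000; K_W = (4C−1)/(4C−4)+0.615/C = 1.1098; K_s = 1+0.5/C = 1.0385
F_a = (F_max−F_min)/2 = 323.5 N; F_m = (F_max+F_min)/2 = 478.5 N
τ_a = K_W·8F_aD/(πd³) = 1.1098 × 297.48 = 330.14 MPa
τ_m = K_s·8F_mD/(πd³) = 1.0385 × 440.01 = 456.93 MPa
Goodman: 1/n_f = τ_a/S_se + τ_m/S_su = 330.14/499 + 456.93/1160 = 0.66161 + 0.39391 = 1.0555
n_f = 1/1.0555 = 0.9474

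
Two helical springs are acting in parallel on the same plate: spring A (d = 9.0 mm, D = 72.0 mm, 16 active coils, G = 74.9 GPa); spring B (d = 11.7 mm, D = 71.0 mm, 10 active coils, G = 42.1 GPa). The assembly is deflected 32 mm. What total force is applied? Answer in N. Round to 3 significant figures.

1210 N

k_A = Gd⁴/(8D³N_a) = (74.9×10³)(9.0⁴)/(8·72.0³·16) = 10.286 N/mm
k_B = Gd⁴/(8D³N_a) = (42.1×10³)(11.7⁴)/(8·71.0³·10) = 27.552 N/mm
Parallel: k_eq = 10.286 + 27.552 = 37.838 N/mm
F = k_eq·δ = 37.838·32 = 1210.8 N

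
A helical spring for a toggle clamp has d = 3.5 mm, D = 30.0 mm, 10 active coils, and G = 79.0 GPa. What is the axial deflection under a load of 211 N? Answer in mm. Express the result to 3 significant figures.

38.4 mm

k = Gd⁴/(8D³N_a) = (79.0×10³)(3.5⁴)/(8·30.0³·10) = 5.4884 N/mm
δ = F/k = 211 / 5.4884 = 38.445 mm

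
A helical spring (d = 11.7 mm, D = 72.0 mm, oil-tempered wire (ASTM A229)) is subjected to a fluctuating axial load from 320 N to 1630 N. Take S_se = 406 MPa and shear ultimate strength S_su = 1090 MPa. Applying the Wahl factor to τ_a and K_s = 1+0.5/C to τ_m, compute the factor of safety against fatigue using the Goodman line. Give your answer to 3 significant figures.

2.93

C = D/d = 72.0/11.7 = 6.1538; K_W = (4C−1)/(4C−4)+0.615/C = 1.2455; K_s = 1+0.5/C = 1.0813
F_a = (F_max−F_min)/2 = 655 N; F_m = (F_max+F_min)/2 = 975 N
τ_a = K_W·8F_aD/(πd³) = 1.2455 × 74.982 = 93.387 MPa
τ_m = K_s·8F_mD/(πd³) = 1.0813 × 111.61 = 120.68 MPa
Goodman: 1/n_f = τ_a/S_se + τ_m/S_su = 93.387/406 + 120.68/1090 = 0.23002 + 0.11072 = 0.34074
n_f = 1/0.34074 = 2.935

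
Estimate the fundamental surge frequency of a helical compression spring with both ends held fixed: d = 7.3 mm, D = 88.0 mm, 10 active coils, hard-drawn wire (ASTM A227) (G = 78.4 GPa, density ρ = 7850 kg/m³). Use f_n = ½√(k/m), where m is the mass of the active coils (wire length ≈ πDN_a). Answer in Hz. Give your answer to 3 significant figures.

k = Gd⁴/(8D³N_a) = (78.4×10³)(7.3⁴)/(8·88.0³·10) = 4.0838 N/mm = 4083.8 N/m
Wire length L = πDN_a = π·88.0·10 = 2764.6 mm
m = ρ·(πd²/4)·L = 7850 × 41.854×10⁻⁶ m² × 2.7646 m = 0.90832 kg
f_n = ½√(k/m) = 0.5·√(4083.8/0.90832) = 0.5·√(4496.1) = 33.526 Hz

33.5 Hz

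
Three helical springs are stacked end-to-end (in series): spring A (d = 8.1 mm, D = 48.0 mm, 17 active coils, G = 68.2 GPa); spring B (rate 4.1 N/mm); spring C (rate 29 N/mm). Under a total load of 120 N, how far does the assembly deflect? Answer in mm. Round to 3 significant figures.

k_A = Gd⁴/(8D³N_a) = (68.2×10³)(8.1⁴)/(8·48.0³·17) = 19.519 N/mm
Series: 1/k_eq = 1/19.519 + 1/4.1 + 1/29 = 0.32962; k_eq = 3.0338 N/mm
δ = F/k_eq = 120/3.0338 = 39.554 mm

39.6 mm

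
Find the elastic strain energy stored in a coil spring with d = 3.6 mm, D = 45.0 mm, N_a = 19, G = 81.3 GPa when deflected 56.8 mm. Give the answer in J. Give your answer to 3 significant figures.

k = Gd⁴/(8D³N_a) = (81.3×10³)(3.6⁴)/(8·45.0³·19) = 0.98587 N/mm
U = ½kδ² = 0.5 × 0.98587 × 56.8² = 1590.3 N·mm = 1.5903 J

1.59 J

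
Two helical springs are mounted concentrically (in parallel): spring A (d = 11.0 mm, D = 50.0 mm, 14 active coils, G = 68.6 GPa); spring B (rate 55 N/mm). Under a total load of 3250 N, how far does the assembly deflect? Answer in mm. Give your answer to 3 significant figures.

25.6 mm

k_A = Gd⁴/(8D³N_a) = (68.6×10³)(11.0⁴)/(8·50.0³·14) = 71.741 N/mm
Parallel: k_eq = 71.741 + 55 = 126.74 N/mm
δ = F/k_eq = 3250/126.74 = 25.643 mm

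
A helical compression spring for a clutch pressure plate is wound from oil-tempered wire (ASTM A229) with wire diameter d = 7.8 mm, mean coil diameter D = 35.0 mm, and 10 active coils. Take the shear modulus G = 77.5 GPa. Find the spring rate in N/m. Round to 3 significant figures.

83600 N/m

k = Gd⁴/(8D³N_a) = (77.5×10³ × 7.8⁴) / (8 × 35.0³ × 10)
  = 2.86867e+08 / 3.43e+06 = 83.635 N/mm = 83635 N/m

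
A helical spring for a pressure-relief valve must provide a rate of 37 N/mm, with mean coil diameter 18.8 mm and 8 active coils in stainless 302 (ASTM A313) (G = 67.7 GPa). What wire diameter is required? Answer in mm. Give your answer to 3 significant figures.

d = (8D³N_a·k / G)^(1/4) = (8·18.8³·8·37 / (67.7×10³))^0.25
  = (232.42)^0.25 = 3.9045 mm

3.90 mm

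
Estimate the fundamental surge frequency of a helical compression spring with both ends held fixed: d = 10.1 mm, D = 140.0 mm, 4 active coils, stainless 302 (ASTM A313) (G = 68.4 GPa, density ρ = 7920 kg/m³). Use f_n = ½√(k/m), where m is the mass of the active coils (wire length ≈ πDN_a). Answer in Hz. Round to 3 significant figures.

k = Gd⁴/(8D³N_a) = (68.4×10³)(10.1⁴)/(8·140.0³·4) = 8.106 N/mm = 8106 N/m
Wire length L = πDN_a = π·140.0·4 = 1759.3 mm
m = ρ·(πd²/4)·L = 7920 × 80.118×10⁻⁶ m² × 1.7593 m = 1.1163 kg
f_n = ½√(k/m) = 0.5·√(8106/1.1163) = 0.5·√(7261.3) = 42.607 Hz

42.6 Hz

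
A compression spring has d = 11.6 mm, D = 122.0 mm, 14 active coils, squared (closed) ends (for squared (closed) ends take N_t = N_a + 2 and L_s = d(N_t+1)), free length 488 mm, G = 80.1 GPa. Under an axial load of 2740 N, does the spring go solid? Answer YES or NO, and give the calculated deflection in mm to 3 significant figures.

YES, δ = 384 mm

k = Gd⁴/(8D³N_a) = (80.1×10³)(11.6⁴)/(8·122.0³·14) = 7.1313 N/mm
N_t = 16; L_s = 11.6·17 = 197.2 mm; δ_solid = L₀ − L_s = 488 − 197.2 = 290.8 mm
δ = F/k = 2740/7.1313 = 384.22 mm
δ ≥ δ_solid → spring goes solid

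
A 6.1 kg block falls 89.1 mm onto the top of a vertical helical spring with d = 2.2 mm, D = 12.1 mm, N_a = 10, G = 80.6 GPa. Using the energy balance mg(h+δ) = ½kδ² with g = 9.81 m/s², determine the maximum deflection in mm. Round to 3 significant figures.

33.1 mm

k = Gd⁴/(8D³N_a) = (80.6×10³)(2.2⁴)/(8·12.1³·10) = 13.322 N/mm
W = mg = 6.1 × 9.81 = 59.841 N
½kδ² − Wδ − Wh = 0 → δ = (W + √(W² + 2kWh))/k
δ = (59.841 + √(3580.9 + 142065))/13.322 = (59.841 + 381.64)/13.322 = 33.138 mm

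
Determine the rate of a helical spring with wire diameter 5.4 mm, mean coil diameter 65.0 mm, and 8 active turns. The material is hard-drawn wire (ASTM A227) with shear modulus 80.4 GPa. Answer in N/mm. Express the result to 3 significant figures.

k = Gd⁴/(8D³N_a) = (80.4×10³ × 5.4⁴) / (8 × 65.0³ × 8)
  = 6.83646e+07 / 1.7576e+07 = 3.8897 N/mm

3.89 N/mm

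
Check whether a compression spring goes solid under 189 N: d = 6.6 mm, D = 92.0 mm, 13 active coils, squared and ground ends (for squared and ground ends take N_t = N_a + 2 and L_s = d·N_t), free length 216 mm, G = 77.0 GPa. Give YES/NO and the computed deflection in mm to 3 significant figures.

k = Gd⁴/(8D³N_a) = (77.0×10³)(6.6⁴)/(8·92.0³·13) = 1.8041 N/mm
N_t = 15; L_s = 6.6·15 = 99 mm; δ_solid = L₀ − L_s = 216 − 99 = 117 mm
δ = F/k = 189/1.8041 = 104.76 mm
δ < δ_solid → spring does not go solid

NO, δ = 105 mm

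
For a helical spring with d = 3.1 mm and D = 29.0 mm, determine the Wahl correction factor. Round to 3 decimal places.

C = D/d = 29.0/3.1 = 9.3548
K_W = (4C−1)/(4C−4) + 0.615/C = 36.419/33.419 + 0.0657 = 1.1555

1.156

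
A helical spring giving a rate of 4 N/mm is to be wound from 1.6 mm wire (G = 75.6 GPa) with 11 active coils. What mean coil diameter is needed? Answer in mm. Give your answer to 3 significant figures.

D = (Gd⁴/(8N_a·k))^(1/3) = (75.6×10³·1.6⁴/(8·11·4))^(1/3)
  = (1407.53)^(1/3) = 11.2069 mm

11.2 mm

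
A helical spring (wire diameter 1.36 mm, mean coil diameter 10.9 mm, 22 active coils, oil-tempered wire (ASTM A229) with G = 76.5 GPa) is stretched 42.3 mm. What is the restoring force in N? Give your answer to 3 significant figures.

k = Gd⁴/(8D³N_a) = (76.5×10³)(1.36⁴)/(8·10.9³·22) = 1.1482 N/mm
F = k·δ = 1.1482 × 42.3 = 48.57 N

48.6 N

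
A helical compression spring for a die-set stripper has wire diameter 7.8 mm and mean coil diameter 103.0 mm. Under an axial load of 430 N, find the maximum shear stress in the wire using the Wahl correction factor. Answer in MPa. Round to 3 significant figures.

Spring index C = D/d = 103.0/7.8 = 13.2051
K_W = (4C−1)/(4C−4) + 0.615/C = 51.821/48.821 + 0.0466 = 1.1080
τ₀ = 8FD/(πd³) = 8·430·103.0/(π·7.8³) = 354320/1490.8 = 237.66 MPa
τ_max = K·τ₀ = 1.1080 × 237.66 = 263.34 MPa

263 MPa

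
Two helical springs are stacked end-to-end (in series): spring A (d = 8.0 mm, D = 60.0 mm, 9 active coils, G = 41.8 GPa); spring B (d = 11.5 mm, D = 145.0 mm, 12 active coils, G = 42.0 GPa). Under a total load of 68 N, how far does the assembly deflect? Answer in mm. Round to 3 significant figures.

33.3 mm

k_A = Gd⁴/(8D³N_a) = (41.8×10³)(8.0⁴)/(8·60.0³·9) = 11.009 N/mm
k_B = Gd⁴/(8D³N_a) = (42.0×10³)(11.5⁴)/(8·145.0³·12) = 2.51 N/mm
Series: 1/k_eq = 1/11.009 + 1/2.51 = 0.48925; k_eq = 2.044 N/mm
δ = F/k_eq = 68/2.044 = 33.269 mm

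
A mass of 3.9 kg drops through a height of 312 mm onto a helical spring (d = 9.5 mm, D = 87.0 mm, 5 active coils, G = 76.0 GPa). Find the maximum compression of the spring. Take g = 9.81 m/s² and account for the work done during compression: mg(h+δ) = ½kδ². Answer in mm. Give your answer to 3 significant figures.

k = Gd⁴/(8D³N_a) = (76.0×10³)(9.5⁴)/(8·87.0³·5) = 23.501 N/mm
W = mg = 3.9 × 9.81 = 38.259 N
½kδ² − Wδ − Wh = 0 → δ = (W + √(W² + 2kWh))/k
δ = (38.259 + √(1463.8 + 561059))/23.501 = (38.259 + 750.02)/23.501 = 33.542 mm

33.5 mm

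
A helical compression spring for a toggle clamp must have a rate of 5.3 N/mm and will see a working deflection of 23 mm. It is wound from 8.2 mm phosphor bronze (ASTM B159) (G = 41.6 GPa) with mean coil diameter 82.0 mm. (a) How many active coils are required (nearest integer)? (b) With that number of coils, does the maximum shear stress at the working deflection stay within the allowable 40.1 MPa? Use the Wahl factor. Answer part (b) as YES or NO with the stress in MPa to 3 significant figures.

(a) 8 coils; (b) NO, τ_max = 53.2 MPa

N_a = Gd⁴/(8D³k) = (41.6×10³)(8.2⁴)/(8·82.0³·5.3) = 8.045 → N_a = 8
Actual rate k = Gd⁴/(8D³·8) = 5.33 N/mm
Working load F = kδ = 5.33·23 = 122.59 N
C = 82.0/8.2 = 10.0000; K_W = (4C−1)/(4C−4)+0.615/C = 1.1448
τ_max = K_W·8FD/(πd³) = 1.1448·46.427 = 53.151 MPa
τ_max > 40.1 MPa → exceeds allowable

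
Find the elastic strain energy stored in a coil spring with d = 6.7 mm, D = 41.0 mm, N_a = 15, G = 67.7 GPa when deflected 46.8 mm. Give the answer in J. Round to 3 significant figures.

k = Gd⁴/(8D³N_a) = (67.7×10³)(6.7⁴)/(8·41.0³·15) = 16.495 N/mm
U = ½kδ² = 0.5 × 16.495 × 46.8² = 18064 N·mm = 18.064 J

18.1 J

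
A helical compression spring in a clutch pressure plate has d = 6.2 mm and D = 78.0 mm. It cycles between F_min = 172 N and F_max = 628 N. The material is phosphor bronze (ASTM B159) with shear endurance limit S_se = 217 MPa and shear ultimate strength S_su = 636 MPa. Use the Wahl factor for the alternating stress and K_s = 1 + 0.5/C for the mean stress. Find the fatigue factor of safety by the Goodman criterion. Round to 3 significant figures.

C = D/d = 78.0/6.2 = 12.5806; K_W = (4C−1)/(4C−4)+0.615/C = 1.1136; K_s = 1+0.5/C = 1.0397
F_a = (F_max−F_min)/2 = 228 N; F_m = (F_max+F_min)/2 = 400 N
τ_a = K_W·8F_aD/(πd³) = 1.1136 × 190.02 = 211.61 MPa
τ_m = K_s·8F_mD/(πd³) = 1.0397 × 333.36 = 346.61 MPa
Goodman: 1/n_f = τ_a/S_se + τ_m/S_su = 211.61/217 + 346.61/636 = 0.97518 + 0.54499 = 1.5202
n_f = 1/1.5202 = 0.6578

0.658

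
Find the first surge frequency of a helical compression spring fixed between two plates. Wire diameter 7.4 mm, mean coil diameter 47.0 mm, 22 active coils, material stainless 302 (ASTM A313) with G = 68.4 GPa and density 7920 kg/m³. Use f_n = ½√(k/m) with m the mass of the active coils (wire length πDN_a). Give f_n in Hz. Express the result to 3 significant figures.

k = Gd⁴/(8D³N_a) = (68.4×10³)(7.4⁴)/(8·47.0³·22) = 11.225 N/mm = 11225 N/m
Wire length L = πDN_a = π·47.0·22 = 3248.4 mm
m = ρ·(πd²/4)·L = 7920 × 43.008×10⁻⁶ m² × 3.2484 m = 1.1065 kg
f_n = ½√(k/m) = 0.5·√(11225/1.1065) = 0.5·√(10144) = 50.36 Hz

50.4 Hz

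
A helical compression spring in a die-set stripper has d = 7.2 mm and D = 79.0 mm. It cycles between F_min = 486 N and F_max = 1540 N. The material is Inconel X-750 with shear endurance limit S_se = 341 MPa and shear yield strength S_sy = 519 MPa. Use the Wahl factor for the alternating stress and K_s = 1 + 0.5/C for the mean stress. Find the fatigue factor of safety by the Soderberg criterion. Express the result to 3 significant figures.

C = D/d = 79.0/7.2 = 10.9722; K_W = (4C−1)/(4C−4)+0.615/C = 1.1313; K_s = 1+0.5/C = 1.0456
F_a = (F_max−F_min)/2 = 527 N; F_m = (F_max+F_min)/2 = 1013 N
τ_a = K_W·8F_aD/(πd³) = 1.1313 × 284.04 = 321.32 MPa
τ_m = K_s·8F_mD/(πd³) = 1.0456 × 545.98 = 570.86 MPa
Soderberg: 1/n_f = τ_a/S_se + τ_m/S_sy = 321.32/341 + 570.86/519 = 0.94230 + 1.09993 = 2.0422
n_f = 1/2.0422 = 0.4897

0.490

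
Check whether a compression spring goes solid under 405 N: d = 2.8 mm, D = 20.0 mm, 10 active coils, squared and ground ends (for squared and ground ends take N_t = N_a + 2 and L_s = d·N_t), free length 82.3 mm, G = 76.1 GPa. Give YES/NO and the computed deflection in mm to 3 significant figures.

YES, δ = 55.4 mm

k = Gd⁴/(8D³N_a) = (76.1×10³)(2.8⁴)/(8·20.0³·10) = 7.3086 N/mm
N_t = 12; L_s = 2.8·12 = 33.6 mm; δ_solid = L₀ − L_s = 82.3 − 33.6 = 48.7 mm
δ = F/k = 405/7.3086 = 55.414 mm
δ ≥ δ_solid → spring goes solid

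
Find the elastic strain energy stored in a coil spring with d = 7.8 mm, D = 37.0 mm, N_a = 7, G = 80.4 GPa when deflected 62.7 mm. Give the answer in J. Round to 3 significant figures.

k = Gd⁴/(8D³N_a) = (80.4×10³)(7.8⁴)/(8·37.0³·7) = 104.92 N/mm
U = ½kδ² = 0.5 × 104.92 × 62.7² = 2.0623e+05 N·mm = 206.23 J

206 J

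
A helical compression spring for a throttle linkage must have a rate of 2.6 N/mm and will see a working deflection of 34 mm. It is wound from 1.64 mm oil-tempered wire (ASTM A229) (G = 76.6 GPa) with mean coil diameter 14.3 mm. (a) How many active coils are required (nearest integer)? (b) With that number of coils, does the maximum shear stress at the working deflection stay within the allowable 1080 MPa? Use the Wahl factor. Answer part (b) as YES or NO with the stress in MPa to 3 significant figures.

N_a = Gd⁴/(8D³k) = (76.6×10³)(1.64⁴)/(8·14.3³·2.6) = 9.11 → N_a = 9
Actual rate k = Gd⁴/(8D³·9) = 2.6319 N/mm
Working load F = kδ = 2.6319·34 = 89.483 N
C = 14.3/1.64 = 8.7195; K_W = (4C−1)/(4C−4)+0.615/C = 1.1677
τ_max = K_W·8FD/(πd³) = 1.1677·738.73 = 862.61 MPa
τ_max ≤ 1080 MPa → acceptable

(a) 9 coils; (b) YES, τ_max = 863 MPa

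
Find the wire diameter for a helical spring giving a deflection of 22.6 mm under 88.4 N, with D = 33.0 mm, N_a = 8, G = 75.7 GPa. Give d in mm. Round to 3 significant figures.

3.30 mm

Required rate k = F/δ = 88.4/22.6 = 3.9115 N/mm
d = (8D³N_a·k / G)^(1/4) = (8·33.0³·8·3.9115 / (75.7×10³))^0.25
  = (118.84)^0.25 = 3.3017 mm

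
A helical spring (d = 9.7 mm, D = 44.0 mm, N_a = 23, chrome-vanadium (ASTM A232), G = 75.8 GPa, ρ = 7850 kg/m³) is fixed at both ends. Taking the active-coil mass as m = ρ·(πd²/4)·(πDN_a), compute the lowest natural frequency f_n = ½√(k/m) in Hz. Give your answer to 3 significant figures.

k = Gd⁴/(8D³N_a) = (75.8×10³)(9.7⁴)/(8·44.0³·23) = 42.813 N/mm = 42813 N/m
Wire length L = πDN_a = π·44.0·23 = 3179.3 mm
m = ρ·(πd²/4)·L = 7850 × 73.898×10⁻⁶ m² × 3.1793 m = 1.8443 kg
f_n = ½√(k/m) = 0.5·√(42813/1.8443) = 0.5·√(23214) = 76.18 Hz

76.2 Hz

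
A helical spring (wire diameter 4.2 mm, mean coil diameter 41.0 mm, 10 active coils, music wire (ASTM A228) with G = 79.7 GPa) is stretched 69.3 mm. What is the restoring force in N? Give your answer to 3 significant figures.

k = Gd⁴/(8D³N_a) = (79.7×10³)(4.2⁴)/(8·41.0³·10) = 4.4979 N/mm
F = k·δ = 4.4979 × 69.3 = 311.71 N

312 N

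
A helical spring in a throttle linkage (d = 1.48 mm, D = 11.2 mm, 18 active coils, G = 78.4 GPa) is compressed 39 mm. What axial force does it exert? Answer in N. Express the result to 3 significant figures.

72.5 N

k = Gd⁴/(8D³N_a) = (78.4×10³)(1.48⁴)/(8·11.2³·18) = 1.8593 N/mm
F = k·δ = 1.8593 × 39 = 72.512 N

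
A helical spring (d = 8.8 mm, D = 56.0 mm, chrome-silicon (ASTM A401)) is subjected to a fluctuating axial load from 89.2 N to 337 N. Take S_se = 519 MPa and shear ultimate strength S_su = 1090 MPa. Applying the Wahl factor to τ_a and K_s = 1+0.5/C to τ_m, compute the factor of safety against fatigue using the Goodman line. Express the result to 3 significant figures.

C = D/d = 56.0/8.8 = 6.3636; K_W = (4C−1)/(4C−4)+0.615/C = 1.2365; K_s = 1+0.5/C = 1.0786
F_a = (F_max−F_min)/2 = 123.9 N; F_m = (F_max+F_min)/2 = 213.1 N
τ_a = K_W·8F_aD/(πd³) = 1.2365 × 25.927 = 32.058 MPa
τ_m = K_s·8F_mD/(πd³) = 1.0786 × 44.593 = 48.096 MPa
Goodman: 1/n_f = τ_a/S_se + τ_m/S_su = 32.058/519 + 48.096/1090 = 0.06177 + 0.04413 = 0.10589
n_f = 1/0.10589 = 9.443

9.44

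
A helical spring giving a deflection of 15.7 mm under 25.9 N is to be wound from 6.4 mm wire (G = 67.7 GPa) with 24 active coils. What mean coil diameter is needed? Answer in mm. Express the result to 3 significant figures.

71.0 mm

Required rate k = F/δ = 25.9/15.7 = 1.6497 N/mm
D = (Gd⁴/(8N_a·k))^(1/3) = (67.7×10³·6.4⁴/(8·24·1.6497))^(1/3)
  = (358597)^(1/3) = 71.0454 mm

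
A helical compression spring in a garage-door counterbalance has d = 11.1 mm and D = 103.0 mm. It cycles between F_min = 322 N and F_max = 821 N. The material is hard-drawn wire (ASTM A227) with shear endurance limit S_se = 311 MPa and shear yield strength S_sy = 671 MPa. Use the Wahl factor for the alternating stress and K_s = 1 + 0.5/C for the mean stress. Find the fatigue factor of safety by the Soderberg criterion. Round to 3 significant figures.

C = D/d = 103.0/11.1 = 9.2793; K_W = (4C−1)/(4C−4)+0.615/C = 1.1569; K_s = 1+0.5/C = 1.0539
F_a = (F_max−F_min)/2 = 249.5 N; F_m = (F_max+F_min)/2 = 571.5 N
τ_a = K_W·8F_aD/(πd³) = 1.1569 × 47.85 = 55.356 MPa
τ_m = K_s·8F_mD/(πd³) = 1.0539 × 109.6 = 115.51 MPa
Soderberg: 1/n_f = τ_a/S_se + τ_m/S_sy = 55.356/311 + 115.51/671 = 0.17799 + 0.17215 = 0.35014
n_f = 1/0.35014 = 2.856

2.86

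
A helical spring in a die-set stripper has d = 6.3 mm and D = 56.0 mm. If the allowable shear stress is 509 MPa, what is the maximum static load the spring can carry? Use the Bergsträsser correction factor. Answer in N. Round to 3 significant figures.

C = D/d = 56.0/6.3 = 8.8889
K_B = (4C+2)/(4C−3) = 37.556/32.556 = 1.1536
τ_max = K·8FD/(πd³) → F_max = τ_allow·πd³/(8DK)
F_max = 509·π·6.3³/(8·56.0·1.1536) = 3.9984e+05/516.81 = 773.68 N

774 N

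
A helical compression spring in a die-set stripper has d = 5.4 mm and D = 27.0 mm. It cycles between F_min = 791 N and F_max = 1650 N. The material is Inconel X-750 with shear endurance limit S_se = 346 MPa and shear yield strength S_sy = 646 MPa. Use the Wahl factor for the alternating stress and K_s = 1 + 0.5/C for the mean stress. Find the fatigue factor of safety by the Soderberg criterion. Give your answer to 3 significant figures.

0.618

C = D/d = 27.0/5.4 = 5.0000; K_W = (4C−1)/(4C−4)+0.615/C = 1.3105; K_s = 1+0.5/C = 1.1000
F_a = (F_max−F_min)/2 = 429.5 N; F_m = (F_max+F_min)/2 = 1220.5 N
τ_a = K_W·8F_aD/(πd³) = 1.3105 × 187.54 = 245.77 MPa
τ_m = K_s·8F_mD/(πd³) = 1.1000 × 532.92 = 586.21 MPa
Soderberg: 1/n_f = τ_a/S_se + τ_m/S_sy = 245.77/346 + 586.21/646 = 0.71031 + 0.90745 = 1.6178
n_f = 1/1.6178 = 0.6181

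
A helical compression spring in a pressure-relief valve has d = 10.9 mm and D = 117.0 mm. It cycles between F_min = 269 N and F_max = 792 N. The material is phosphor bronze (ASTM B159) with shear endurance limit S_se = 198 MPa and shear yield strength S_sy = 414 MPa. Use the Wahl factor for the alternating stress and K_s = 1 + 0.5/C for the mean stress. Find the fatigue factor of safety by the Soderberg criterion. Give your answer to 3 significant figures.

C = D/d = 117.0/10.9 = 10.7339; K_W = (4C−1)/(4C−4)+0.615/C = 1.1343; K_s = 1+0.5/C = 1.0466
F_a = (F_max−F_min)/2 = 261.5 N; F_m = (F_max+F_min)/2 = 530.5 N
τ_a = K_W·8F_aD/(πd³) = 1.1343 × 60.161 = 68.244 MPa
τ_m = K_s·8F_mD/(πd³) = 1.0466 × 122.05 = 127.73 MPa
Soderberg: 1/n_f = τ_a/S_se + τ_m/S_sy = 68.244/198 + 127.73/414 = 0.34467 + 0.30854 = 0.6532
n_f = 1/0.6532 = 1.531

1.53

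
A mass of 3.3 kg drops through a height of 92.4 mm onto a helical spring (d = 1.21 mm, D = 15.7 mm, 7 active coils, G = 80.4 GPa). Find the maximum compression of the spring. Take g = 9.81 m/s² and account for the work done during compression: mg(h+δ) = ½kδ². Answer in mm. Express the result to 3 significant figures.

k = Gd⁴/(8D³N_a) = (80.4×10³)(1.21⁴)/(8·15.7³·7) = 0.79526 N/mm
W = mg = 3.3 × 9.81 = 32.373 N
½kδ² − Wδ − Wh = 0 → δ = (W + √(W² + 2kWh))/k
δ = (32.373 + √(1048 + 4757.68))/0.79526 = (32.373 + 76.195)/0.79526 = 136.52 mm

137 mm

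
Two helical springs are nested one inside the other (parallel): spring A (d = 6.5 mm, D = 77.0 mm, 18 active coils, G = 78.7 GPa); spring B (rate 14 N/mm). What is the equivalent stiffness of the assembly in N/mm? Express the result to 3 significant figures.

16.1 N/mm

k_A = Gd⁴/(8D³N_a) = (78.7×10³)(6.5⁴)/(8·77.0³·18) = 2.1369 N/mm
Parallel: k_eq = 2.1369 + 14 = 16.137 N/mm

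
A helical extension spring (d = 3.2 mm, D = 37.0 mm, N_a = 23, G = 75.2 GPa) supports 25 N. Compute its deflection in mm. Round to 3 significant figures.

29.5 mm

k = Gd⁴/(8D³N_a) = (75.2×10³)(3.2⁴)/(8·37.0³·23) = 0.84605 N/mm
δ = F/k = 25 / 0.84605 = 29.549 mm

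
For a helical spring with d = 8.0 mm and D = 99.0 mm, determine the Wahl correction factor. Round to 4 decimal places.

1.1156

C = D/d = 99.0/8.0 = 12.3750
K_W = (4C−1)/(4C−4) + 0.615/C = 48.500/45.500 + 0.0497 = 1.1156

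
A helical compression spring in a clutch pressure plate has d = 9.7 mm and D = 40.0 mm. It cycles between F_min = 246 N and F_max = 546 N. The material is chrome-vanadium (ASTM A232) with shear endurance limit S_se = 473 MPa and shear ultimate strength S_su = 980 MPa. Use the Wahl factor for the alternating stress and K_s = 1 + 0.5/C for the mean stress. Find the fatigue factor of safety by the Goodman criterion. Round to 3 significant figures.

C = D/d = 40.0/9.7 = 4.1237; K_W = (4C−1)/(4C−4)+0.615/C = 1.3892; K_s = 1+0.5/C = 1.1213
F_a = (F_max−F_min)/2 = 150 N; F_m = (F_max+F_min)/2 = 396 N
τ_a = K_W·8F_aD/(πd³) = 1.3892 × 16.741 = 23.257 MPa
τ_m = K_s·8F_mD/(πd³) = 1.1213 × 44.196 = 49.554 MPa
Goodman: 1/n_f = τ_a/S_se + τ_m/S_su = 23.257/473 + 49.554/980 = 0.04917 + 0.05057 = 0.099735
n_f = 1/0.099735 = 10.03

10.0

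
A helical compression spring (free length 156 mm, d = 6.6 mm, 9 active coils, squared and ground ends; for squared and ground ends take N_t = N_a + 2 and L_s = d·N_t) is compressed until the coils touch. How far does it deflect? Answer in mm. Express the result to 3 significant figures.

N_t = 11; L_s = 6.6·11 = 72.6 mm
δ_solid = L₀ − L_s = 156 − 72.6 = 83.4 mm

83.4 mm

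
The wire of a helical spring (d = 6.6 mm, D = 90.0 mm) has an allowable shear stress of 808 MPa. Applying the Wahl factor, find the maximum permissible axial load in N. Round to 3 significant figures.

C = D/d = 90.0/6.6 = 13.6364
K_W = (4C−1)/(4C−4) + 0.615/C = 53.545/50.545 + 0.0451 = 1.1045
τ_max = K·8FD/(πd³) → F_max = τ_allow·πd³/(8DK)
F_max = 808·π·6.6³/(8·90.0·1.1045) = 7.2978e+05/795.21 = 917.73 N

918 N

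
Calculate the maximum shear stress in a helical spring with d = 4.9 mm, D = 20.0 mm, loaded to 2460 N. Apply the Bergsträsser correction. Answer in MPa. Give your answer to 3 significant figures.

Spring index C = D/d = 20.0/4.9 = 4.0816
K_B = (4C+2)/(4C−3) = 18.327/13.327 = 1.3752
τ₀ = 8FD/(πd³) = 8·2460·20.0/(π·4.9³) = 393600/369.61 = 1064.9 MPa
τ_max = K·τ₀ = 1.3752 × 1064.9 = 1464.5 MPa

1460 MPa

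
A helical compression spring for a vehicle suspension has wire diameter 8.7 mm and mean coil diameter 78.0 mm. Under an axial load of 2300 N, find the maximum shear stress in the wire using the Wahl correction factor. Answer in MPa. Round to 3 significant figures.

807 MPa

Spring index C = D/d = 78.0/8.7 = 8.9655
K_W = (4C−1)/(4C−4) + 0.615/C = 34.862/31.862 + 0.0686 = 1.1628
τ₀ = 8FD/(πd³) = 8·2300·78.0/(π·8.7³) = 1.4352e+06/2068.7 = 693.75 MPa
τ_max = K·τ₀ = 1.1628 × 693.75 = 806.66 MPa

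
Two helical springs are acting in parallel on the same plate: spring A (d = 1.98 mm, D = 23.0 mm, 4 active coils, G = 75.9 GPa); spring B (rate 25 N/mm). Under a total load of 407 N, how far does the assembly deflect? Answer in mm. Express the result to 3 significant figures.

14.5 mm

k_A = Gd⁴/(8D³N_a) = (75.9×10³)(1.98⁴)/(8·23.0³·4) = 2.9962 N/mm
Parallel: k_eq = 2.9962 + 25 = 27.996 N/mm
δ = F/k_eq = 407/27.996 = 14.538 mm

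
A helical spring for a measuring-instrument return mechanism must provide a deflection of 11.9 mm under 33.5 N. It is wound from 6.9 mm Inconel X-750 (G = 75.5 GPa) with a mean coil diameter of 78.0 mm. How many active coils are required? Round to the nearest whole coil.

16

Required rate k = F/δ = 33.5/11.9 = 2.8151 N/mm
N_a = Gd⁴/(8D³k) = (75.5×10³ × 6.9⁴)/(8 × 78.0³ × 2.8151)
    = 1.71137e+08 / 1.06874e+07 = 16.01 → 16 coils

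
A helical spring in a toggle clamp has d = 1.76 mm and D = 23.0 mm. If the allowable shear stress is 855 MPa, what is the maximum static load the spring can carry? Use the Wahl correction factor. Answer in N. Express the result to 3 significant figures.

C = D/d = 23.0/1.76 = 13.0682
K_W = (4C−1)/(4C−4) + 0.615/C = 51.273/48.273 + 0.0471 = 1.1092
τ_max = K·8FD/(πd³) → F_max = τ_allow·πd³/(8DK)
F_max = 855·π·1.76³/(8·23.0·1.1092) = 14644/204.09 = 71.75 N

71.8 N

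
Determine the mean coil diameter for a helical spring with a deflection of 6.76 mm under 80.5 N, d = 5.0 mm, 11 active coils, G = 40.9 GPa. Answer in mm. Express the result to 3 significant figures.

29.0 mm

Required rate k = F/δ = 80.5/6.76 = 11.908 N/mm
D = (Gd⁴/(8N_a·k))^(1/3) = (40.9×10³·5.0⁴/(8·11·11.908))^(1/3)
  = (24393.4)^(1/3) = 29.0017 mm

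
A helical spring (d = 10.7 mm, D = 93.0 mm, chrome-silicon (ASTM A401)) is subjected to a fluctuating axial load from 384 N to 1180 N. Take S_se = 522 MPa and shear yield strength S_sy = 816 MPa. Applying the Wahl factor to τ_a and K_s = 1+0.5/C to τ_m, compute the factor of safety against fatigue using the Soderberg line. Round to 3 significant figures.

C = D/d = 93.0/10.7 = 8.6916; K_W = (4C−1)/(4C−4)+0.615/C = 1.1683; K_s = 1+0.5/C = 1.0575
F_a = (F_max−F_min)/2 = 398 N; F_m = (F_max+F_min)/2 = 782 N
τ_a = K_W·8F_aD/(πd³) = 1.1683 × 76.94 = 89.887 MPa
τ_m = K_s·8F_mD/(πd³) = 1.0575 × 151.17 = 159.87 MPa
Soderberg: 1/n_f = τ_a/S_se + τ_m/S_sy = 89.887/522 + 159.87/816 = 0.17220 + 0.19592 = 0.36812
n_f = 1/0.36812 = 2.717

2.72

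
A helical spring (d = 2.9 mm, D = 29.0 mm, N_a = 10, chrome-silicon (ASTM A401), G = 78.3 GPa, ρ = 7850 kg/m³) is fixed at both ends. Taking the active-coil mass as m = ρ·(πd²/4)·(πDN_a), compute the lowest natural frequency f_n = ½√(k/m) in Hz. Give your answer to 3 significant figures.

k = Gd⁴/(8D³N_a) = (78.3×10³)(2.9⁴)/(8·29.0³·10) = 2.8384 N/mm = 2838.4 N/m
Wire length L = πDN_a = π·29.0·10 = 911.06 mm
m = ρ·(πd²/4)·L = 7850 × 6.6052×10⁻⁶ m² × 0.91106 m = 0.047239 kg
f_n = ½√(k/m) = 0.5·√(2838.4/0.047239) = 0.5·√(60085) = 122.56 Hz

123 Hz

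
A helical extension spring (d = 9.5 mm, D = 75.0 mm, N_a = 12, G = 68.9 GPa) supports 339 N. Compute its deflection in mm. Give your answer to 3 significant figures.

24.5 mm

k = Gd⁴/(8D³N_a) = (68.9×10³)(9.5⁴)/(8·75.0³·12) = 13.857 N/mm
δ = F/k = 339 / 13.857 = 24.465 mm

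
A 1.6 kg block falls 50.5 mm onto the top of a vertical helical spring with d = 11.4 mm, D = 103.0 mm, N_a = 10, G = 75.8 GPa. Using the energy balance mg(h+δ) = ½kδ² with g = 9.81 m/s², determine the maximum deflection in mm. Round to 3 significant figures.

k = Gd⁴/(8D³N_a) = (75.8×10³)(11.4⁴)/(8·103.0³·10) = 14.645 N/mm
W = mg = 1.6 × 9.81 = 15.696 N
½kδ² − Wδ − Wh = 0 → δ = (W + √(W² + 2kWh))/k
δ = (15.696 + √(246.36 + 23216.5))/14.645 = (15.696 + 153.18)/14.645 = 11.531 mm

11.5 mm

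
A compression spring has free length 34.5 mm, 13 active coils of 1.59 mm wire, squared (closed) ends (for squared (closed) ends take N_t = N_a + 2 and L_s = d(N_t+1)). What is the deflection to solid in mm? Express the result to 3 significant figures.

9.06 mm

N_t = 15; L_s = 1.59·16 = 25.44 mm
δ_solid = L₀ − L_s = 34.5 − 25.44 = 9.06 mm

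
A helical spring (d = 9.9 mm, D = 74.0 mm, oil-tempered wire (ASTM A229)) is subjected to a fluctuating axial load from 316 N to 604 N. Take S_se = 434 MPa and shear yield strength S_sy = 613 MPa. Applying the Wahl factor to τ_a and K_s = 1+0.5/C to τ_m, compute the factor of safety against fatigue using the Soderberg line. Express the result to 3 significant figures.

4.30

C = D/d = 74.0/9.9 = 7.4747; K_W = (4C−1)/(4C−4)+0.615/C = 1.1981; K_s = 1+0.5/C = 1.0669
F_a = (F_max−F_min)/2 = 144 N; F_m = (F_max+F_min)/2 = 460 N
τ_a = K_W·8F_aD/(πd³) = 1.1981 × 27.966 = 33.506 MPa
τ_m = K_s·8F_mD/(πd³) = 1.0669 × 89.336 = 95.311 MPa
Soderberg: 1/n_f = τ_a/S_se + τ_m/S_sy = 33.506/434 + 95.311/613 = 0.07720 + 0.15548 = 0.23269
n_f = 1/0.23269 = 4.298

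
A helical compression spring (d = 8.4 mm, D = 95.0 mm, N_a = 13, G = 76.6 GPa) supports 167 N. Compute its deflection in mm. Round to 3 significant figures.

k = Gd⁴/(8D³N_a) = (76.6×10³)(8.4⁴)/(8·95.0³·13) = 4.277 N/mm
δ = F/k = 167 / 4.277 = 39.046 mm

39.0 mm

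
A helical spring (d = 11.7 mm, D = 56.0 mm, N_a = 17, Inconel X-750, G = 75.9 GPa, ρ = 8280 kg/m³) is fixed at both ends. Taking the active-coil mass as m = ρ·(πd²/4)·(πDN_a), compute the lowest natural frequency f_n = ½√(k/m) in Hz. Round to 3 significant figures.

k = Gd⁴/(8D³N_a) = (75.9×10³)(11.7⁴)/(8·56.0³·17) = 59.55 N/mm = 59550 N/m
Wire length L = πDN_a = π·56.0·17 = 2990.8 mm
m = ρ·(πd²/4)·L = 8280 × 107.51×10⁻⁶ m² × 2.9908 m = 2.6624 kg
f_n = ½√(k/m) = 0.5·√(59550/2.6624) = 0.5·√(22367) = 74.778 Hz

74.8 Hz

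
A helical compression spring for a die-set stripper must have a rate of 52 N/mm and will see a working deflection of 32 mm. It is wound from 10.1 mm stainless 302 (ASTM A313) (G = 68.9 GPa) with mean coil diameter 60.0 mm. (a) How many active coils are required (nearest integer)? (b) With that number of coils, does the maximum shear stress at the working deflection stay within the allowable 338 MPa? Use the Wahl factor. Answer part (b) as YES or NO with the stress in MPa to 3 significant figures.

N_a = Gd⁴/(8D³k) = (68.9×10³)(10.1⁴)/(8·60.0³·52) = 7.979 → N_a = 8
Actual rate k = Gd⁴/(8D³·8) = 51.865 N/mm
Working load F = kδ = 51.865·32 = 1659.7 N
C = 60.0/10.1 = 5.9406; K_W = (4C−1)/(4C−4)+0.615/C = 1.2553
τ_max = K_W·8FD/(πd³) = 1.2553·246.12 = 308.96 MPa
τ_max ≤ 338 MPa → acceptable

(a) 8 coils; (b) YES, τ_max = 309 MPa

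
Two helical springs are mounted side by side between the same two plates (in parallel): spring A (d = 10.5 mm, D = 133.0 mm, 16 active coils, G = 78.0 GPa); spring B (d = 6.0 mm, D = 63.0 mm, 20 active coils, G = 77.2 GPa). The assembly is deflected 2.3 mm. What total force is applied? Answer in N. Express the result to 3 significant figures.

13.0 N

k_A = Gd⁴/(8D³N_a) = (78.0×10³)(10.5⁴)/(8·133.0³·16) = 3.1484 N/mm
k_B = Gd⁴/(8D³N_a) = (77.2×10³)(6.0⁴)/(8·63.0³·20) = 2.5008 N/mm
Parallel: k_eq = 3.1484 + 2.5008 = 5.6492 N/mm
F = k_eq·δ = 5.6492·2.3 = 12.993 N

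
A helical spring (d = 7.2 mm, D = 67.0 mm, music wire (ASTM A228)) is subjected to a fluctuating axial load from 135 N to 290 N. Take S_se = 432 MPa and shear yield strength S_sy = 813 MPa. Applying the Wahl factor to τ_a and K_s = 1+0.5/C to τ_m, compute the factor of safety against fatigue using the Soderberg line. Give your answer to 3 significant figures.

4.53

C = D/d = 67.0/7.2 = 9.3056; K_W = (4C−1)/(4C−4)+0.615/C = 1.1564; K_s = 1+0.5/C = 1.0537
F_a = (F_max−F_min)/2 = 77.5 N; F_m = (F_max+F_min)/2 = 212.5 N
τ_a = K_W·8F_aD/(πd³) = 1.1564 × 35.426 = 40.966 MPa
τ_m = K_s·8F_mD/(πd³) = 1.0537 × 97.135 = 102.35 MPa
Soderberg: 1/n_f = τ_a/S_se + τ_m/S_sy = 40.966/432 + 102.35/813 = 0.09483 + 0.12590 = 0.22073
n_f = 1/0.22073 = 4.531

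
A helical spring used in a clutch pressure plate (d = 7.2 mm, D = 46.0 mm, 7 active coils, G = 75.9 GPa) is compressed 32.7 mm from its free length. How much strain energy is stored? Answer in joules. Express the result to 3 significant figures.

20.0 J

k = Gd⁴/(8D³N_a) = (75.9×10³)(7.2⁴)/(8·46.0³·7) = 37.421 N/mm
U = ½kδ² = 0.5 × 37.421 × 32.7² = 20007 N·mm = 20.007 J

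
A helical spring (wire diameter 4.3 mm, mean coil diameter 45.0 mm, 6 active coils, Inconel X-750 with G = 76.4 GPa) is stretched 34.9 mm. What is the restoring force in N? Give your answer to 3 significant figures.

208 N

k = Gd⁴/(8D³N_a) = (76.4×10³)(4.3⁴)/(8·45.0³·6) = 5.9716 N/mm
F = k·δ = 5.9716 × 34.9 = 208.41 N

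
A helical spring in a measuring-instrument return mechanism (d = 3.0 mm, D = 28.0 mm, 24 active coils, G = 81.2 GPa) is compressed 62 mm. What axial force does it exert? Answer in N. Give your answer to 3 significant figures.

96.8 N

k = Gd⁴/(8D³N_a) = (81.2×10³)(3.0⁴)/(8·28.0³·24) = 1.5605 N/mm
F = k·δ = 1.5605 × 62 = 96.751 N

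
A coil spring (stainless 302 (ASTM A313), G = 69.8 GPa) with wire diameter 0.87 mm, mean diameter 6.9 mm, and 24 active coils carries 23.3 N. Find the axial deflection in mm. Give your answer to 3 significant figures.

k = Gd⁴/(8D³N_a) = (69.8×10³)(0.87⁴)/(8·6.9³·24) = 0.63399 N/mm
δ = F/k = 23.3 / 0.63399 = 36.751 mm

36.8 mm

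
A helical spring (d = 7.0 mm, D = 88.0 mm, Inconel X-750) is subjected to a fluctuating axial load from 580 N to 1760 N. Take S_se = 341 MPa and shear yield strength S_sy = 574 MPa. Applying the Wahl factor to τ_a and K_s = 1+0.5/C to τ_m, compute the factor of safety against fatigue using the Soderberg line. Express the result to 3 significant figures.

0.378

C = D/d = 88.0/7.0 = 12.5714; K_W = (4C−1)/(4C−4)+0.615/C = 1.1137; K_s = 1+0.5/C = 1.0398
F_a = (F_max−F_min)/2 = 590 N; F_m = (F_max+F_min)/2 = 1170 N
τ_a = K_W·8F_aD/(πd³) = 1.1137 × 385.46 = 429.3 MPa
τ_m = K_s·8F_mD/(πd³) = 1.0398 × 764.39 = 794.79 MPa
Soderberg: 1/n_f = τ_a/S_se + τ_m/S_sy = 429.3/341 + 794.79/574 = 1.25895 + 1.38465 = 2.6436
n_f = 1/2.6436 = 0.3783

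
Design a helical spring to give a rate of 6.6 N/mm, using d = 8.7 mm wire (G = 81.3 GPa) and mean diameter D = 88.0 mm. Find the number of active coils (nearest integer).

N_a = Gd⁴/(8D³k) = (81.3×10³ × 8.7⁴)/(8 × 88.0³ × 6.6)
    = 4.65766e+08 / 3.59817e+07 = 12.94 → 13 coils

13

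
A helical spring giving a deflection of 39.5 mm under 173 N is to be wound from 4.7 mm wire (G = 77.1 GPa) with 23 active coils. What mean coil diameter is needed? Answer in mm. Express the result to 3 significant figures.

Required rate k = F/δ = 173/39.5 = 4.3797 N/mm
D = (Gd⁴/(8N_a·k))^(1/3) = (77.1×10³·4.7⁴/(8·23·4.3797))^(1/3)
  = (46685.2)^(1/3) = 36.0075 mm

36.0 mm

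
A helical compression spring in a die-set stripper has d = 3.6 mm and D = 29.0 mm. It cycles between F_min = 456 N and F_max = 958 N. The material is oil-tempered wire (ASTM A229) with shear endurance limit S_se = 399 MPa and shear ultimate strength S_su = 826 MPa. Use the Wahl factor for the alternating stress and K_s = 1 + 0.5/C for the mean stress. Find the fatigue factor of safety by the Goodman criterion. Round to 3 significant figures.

0.382

C = D/d = 29.0/3.6 = 8.0556; K_W = (4C−1)/(4C−4)+0.615/C = 1.1826; K_s = 1+0.5/C = 1.0621
F_a = (F_max−F_min)/2 = 251 N; F_m = (F_max+F_min)/2 = 707 N
τ_a = K_W·8F_aD/(πd³) = 1.1826 × 397.29 = 469.85 MPa
τ_m = K_s·8F_mD/(πd³) = 1.0621 × 1119.1 = 1188.5 MPa
Goodman: 1/n_f = τ_a/S_se + τ_m/S_su = 469.85/399 + 1188.5/826 = 1.17757 + 1.43887 = 2.6164
n_f = 1/2.6164 = 0.3822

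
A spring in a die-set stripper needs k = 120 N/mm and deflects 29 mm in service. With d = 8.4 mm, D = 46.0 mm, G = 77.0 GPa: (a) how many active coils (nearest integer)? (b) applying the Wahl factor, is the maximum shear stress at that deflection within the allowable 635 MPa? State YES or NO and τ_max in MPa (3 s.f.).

(a) 4 coils; (b) NO, τ_max = 903 MPa

N_a = Gd⁴/(8D³k) = (77.0×10³)(8.4⁴)/(8·46.0³·120) = 4.103 → N_a = 4
Actual rate k = Gd⁴/(8D³·4) = 123.08 N/mm
Working load F = kδ = 123.08·29 = 3569.3 N
C = 46.0/8.4 = 5.4762; K_W = (4C−1)/(4C−4)+0.615/C = 1.2799
τ_max = K_W·8FD/(πd³) = 1.2799·705.41 = 902.83 MPa
τ_max > 635 MPa → exceeds allowable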